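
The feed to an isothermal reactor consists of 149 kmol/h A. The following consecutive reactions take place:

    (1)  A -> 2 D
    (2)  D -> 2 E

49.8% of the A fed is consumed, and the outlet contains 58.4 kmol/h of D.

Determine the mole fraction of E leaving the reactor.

Conversion of A: A consumed = 1ξ₁ = 0.498 × 149 → ξ₁ = 74.2 kmol/h.
D balance: n_D = 0 + 2ξ₁ − 1ξ₂ = 58.4 → ξ₂ = (2·74.2 − 58.4)/1 = 90 kmol/h.
Outlet amounts (n = n₀ + Σ ν·ξ):
  A: 149 − 1(74.2) = 74.8
  D: 0 + 2(74.2) − 1(90) = 58.4
  E: 0 + 2(90) = 180
Total out = 313.2 kmol/h; y_E = 180 / 313.2 = 0.5747.

0.575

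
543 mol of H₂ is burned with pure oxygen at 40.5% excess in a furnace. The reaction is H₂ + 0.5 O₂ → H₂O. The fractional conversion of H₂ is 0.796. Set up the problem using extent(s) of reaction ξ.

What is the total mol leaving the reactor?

Stoichiometric O₂ = 0.5 × 543 = 271.5 mol; O₂ fed = 271.5 × 1.405 = 381.5 mol.
Fuel reacted = 0.796 × 543 → ξ = 432.2 mol.
Outlet (n = n₀ + ν ξ):
  H₂: 543 − 1(432.2) = 110.8
  O₂: 381.5 − 0.5(432.2) = 165.3
  H₂O: 0 + 1(432.2) = 432.2
Total out = 110.8 + 165.3 + 432.2 = 708.3 mol.

708 mol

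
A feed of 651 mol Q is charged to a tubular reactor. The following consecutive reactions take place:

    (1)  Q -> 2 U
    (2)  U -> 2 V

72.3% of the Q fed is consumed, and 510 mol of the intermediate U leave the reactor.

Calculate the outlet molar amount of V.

863 mol

Conversion of Q: Q consumed = 1ξ₁ = 0.723 × 651 → ξ₁ = 470.7 mol.
U balance: n_U = 0 + 2ξ₁ − 1ξ₂ = 510 → ξ₂ = (2·470.7 − 510)/1 = 431.3 mol.
Outlet amounts (n = n₀ + Σ ν·ξ):
  Q: 651 − 1(470.7) = 180.3
  U: 0 + 2(470.7) − 1(431.3) = 510
  V: 0 + 2(431.3) = 862.7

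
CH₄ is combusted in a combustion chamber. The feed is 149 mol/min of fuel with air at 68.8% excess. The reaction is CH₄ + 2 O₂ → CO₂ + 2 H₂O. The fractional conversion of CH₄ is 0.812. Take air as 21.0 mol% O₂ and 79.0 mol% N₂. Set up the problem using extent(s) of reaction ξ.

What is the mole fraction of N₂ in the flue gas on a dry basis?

0.822

Stoichiometric O₂ = 2 × 149 = 298 mol/min; O₂ fed = 298 × 1.688 = 503 mol/min.
N₂ fed = 503 × 79/21 = 1892 mol/min.
Fuel reacted = 0.812 × 149 → ξ = 121 mol/min.
Outlet (n = n₀ + ν ξ):
  CH₄: 149 − 1(121) = 28.01
  O₂: 503 − 2(121) = 261
  N₂: 1892 (inert)
  CO₂: 0 + 1(121) = 121
  H₂O: 0 + 2(121) = 242
Dry total = 2302 mol/min; y_N₂ (dry) = 1892 / 2302 = 0.8219.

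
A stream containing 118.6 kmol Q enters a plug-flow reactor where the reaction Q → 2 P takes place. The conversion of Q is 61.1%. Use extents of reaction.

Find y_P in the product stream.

Q reacted = 0.611 × 118.6 = 72.46 kmol; ν_Q = −1, so ξ = 72.46/1 = 72.46 kmol.
Outlet amounts (n = n₀ + ν ξ):
  Q: 118.6 − 1(72.46) = 46.14
  P: 0 + 2(72.46) = 144.9
Total out = 191.1 kmol; y_P = 144.9 / 191.1 = 0.7585.

0.759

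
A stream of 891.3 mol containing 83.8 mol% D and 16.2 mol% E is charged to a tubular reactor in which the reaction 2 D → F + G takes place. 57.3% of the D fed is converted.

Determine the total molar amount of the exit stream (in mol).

891 mol

D reacted = 0.573 × 746.9 = 428 mol; ν_D = −2, so ξ = 428/2 = 214 mol.
Outlet amounts (n = n₀ + ν ξ):
  D: 746.9 − 2(214) = 318.9
  F: 0 + 1(214) = 214
  G: 0 + 1(214) = 214
  E: 144.4 (inert)
Total out = 318.9 + 214 + 214 + 144.4 = 891.3 mol.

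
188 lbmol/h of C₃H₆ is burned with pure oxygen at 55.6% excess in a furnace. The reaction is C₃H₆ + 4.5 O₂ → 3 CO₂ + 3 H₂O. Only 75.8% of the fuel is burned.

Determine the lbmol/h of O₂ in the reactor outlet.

675 lbmol/h

Stoichiometric O₂ = 4.5 × 188 = 846 lbmol/h; O₂ fed = 846 × 1.556 = 1316 lbmol/h.
Fuel reacted = 0.758 × 188 → ξ = 142.5 lbmol/h.
Outlet (n = n₀ + ν ξ):
  C₃H₆: 188 − 1(142.5) = 45.5
  O₂: 1316 − 4.5(142.5) = 675.1
  CO₂: 0 + 3(142.5) = 427.5
  H₂O: 0 + 3(142.5) = 427.5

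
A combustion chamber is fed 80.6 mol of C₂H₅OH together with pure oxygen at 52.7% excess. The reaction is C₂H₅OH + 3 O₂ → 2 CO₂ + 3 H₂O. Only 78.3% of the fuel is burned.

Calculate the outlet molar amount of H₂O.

Stoichiometric O₂ = 3 × 80.6 = 241.8 mol; O₂ fed = 241.8 × 1.527 = 369.2 mol.
Fuel reacted = 0.783 × 80.6 → ξ = 63.11 mol.
Outlet (n = n₀ + ν ξ):
  C₂H₅OH: 80.6 − 1(63.11) = 17.49
  O₂: 369.2 − 3(63.11) = 179.9
  CO₂: 0 + 2(63.11) = 126.2
  H₂O: 0 + 3(63.11) = 189.3

189 mol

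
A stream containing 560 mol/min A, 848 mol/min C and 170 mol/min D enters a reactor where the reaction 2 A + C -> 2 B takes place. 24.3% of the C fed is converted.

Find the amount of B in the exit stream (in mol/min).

C reacted = 0.243 × 848 = 206.1 mol/min; ν_C = −1, so ξ = 206.1/1 = 206.1 mol/min.
Outlet amounts (n = n₀ + ν ξ):
  A: 560 − 2(206.1) = 147.9
  C: 848 − 1(206.1) = 641.9
  B: 0 + 2(206.1) = 412.1
  D: 170 (inert)

412 mol/min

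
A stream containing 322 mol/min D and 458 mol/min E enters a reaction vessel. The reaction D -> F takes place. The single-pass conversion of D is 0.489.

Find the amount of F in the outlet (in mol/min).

157 mol/min

D reacted = 0.489 × 322 = 157.5 mol/min; ν_D = −1, so ξ = 157.5/1 = 157.5 mol/min.
Outlet amounts (n = n₀ + ν ξ):
  D: 322 − 1(157.5) = 164.5
  F: 0 + 1(157.5) = 157.5
  E: 458 (inert)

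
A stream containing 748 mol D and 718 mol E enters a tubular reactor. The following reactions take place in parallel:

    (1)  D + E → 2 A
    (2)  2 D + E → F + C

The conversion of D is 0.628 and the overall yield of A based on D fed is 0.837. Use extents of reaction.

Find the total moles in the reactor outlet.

Yield of A: 2ξ₁ / 748 = 0.837 → ξ₁ = 313 mol.
Conversion of D: 1ξ₁ + 2ξ₂ = 0.628 × 748 = 469.7 → ξ₂ = 78.35 mol.
Outlet amounts (n = n₀ + Σ ν·ξ):
  D: 748 − 1(313) − 2(78.35) = 278.3
  E: 718 − 1(313) − 1(78.35) = 326.6
  A: 0 + 2(313) = 626.1
  F: 0 + 1(78.35) = 78.35
  C: 0 + 1(78.35) = 78.35
Total out = 278.3 + 326.6 + 626.1 + 78.35 + 78.35 = 1388 mol.

1390 mol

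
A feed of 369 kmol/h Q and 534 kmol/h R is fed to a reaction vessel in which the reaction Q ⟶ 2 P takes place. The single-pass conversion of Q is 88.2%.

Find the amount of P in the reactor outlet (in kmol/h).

651 kmol/h

Q reacted = 0.882 × 369 = 325.5 kmol/h; ν_Q = −1, so ξ = 325.5/1 = 325.5 kmol/h.
Outlet amounts (n = n₀ + ν ξ):
  Q: 369 − 1(325.5) = 43.54
  P: 0 + 2(325.5) = 650.9
  R: 534 (inert)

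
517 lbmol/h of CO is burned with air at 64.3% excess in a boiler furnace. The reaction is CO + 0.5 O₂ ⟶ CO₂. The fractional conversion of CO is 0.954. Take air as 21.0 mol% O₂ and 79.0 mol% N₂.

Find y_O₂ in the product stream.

0.0777

Stoichiometric O₂ = 0.5 × 517 = 258.5 lbmol/h; O₂ fed = 258.5 × 1.643 = 424.7 lbmol/h.
N₂ fed = 424.7 × 79/21 = 1598 lbmol/h.
Fuel reacted = 0.954 × 517 → ξ = 493.2 lbmol/h.
Outlet (n = n₀ + ν ξ):
  CO: 517 − 1(493.2) = 23.78
  O₂: 424.7 − 0.5(493.2) = 178.1
  N₂: 1598 (inert)
  CO₂: 0 + 1(493.2) = 493.2
Total out = 2293 lbmol/h; y_O₂ = 178.1 / 2293 = 0.07768.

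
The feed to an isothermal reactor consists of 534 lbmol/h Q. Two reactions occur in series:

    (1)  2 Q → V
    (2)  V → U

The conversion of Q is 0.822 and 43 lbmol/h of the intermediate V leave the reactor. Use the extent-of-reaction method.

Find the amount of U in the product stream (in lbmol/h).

176 lbmol/h

Conversion of Q: Q consumed = 2ξ₁ = 0.822 × 534 → ξ₁ = 219.5 lbmol/h.
V balance: n_V = 0 + 1ξ₁ − 1ξ₂ = 43 → ξ₂ = (1·219.5 − 43)/1 = 176.5 lbmol/h.
Outlet amounts (n = n₀ + Σ ν·ξ):
  Q: 534 − 2(219.5) = 95.05
  V: 0 + 1(219.5) − 1(176.5) = 43
  U: 0 + 1(176.5) = 176.5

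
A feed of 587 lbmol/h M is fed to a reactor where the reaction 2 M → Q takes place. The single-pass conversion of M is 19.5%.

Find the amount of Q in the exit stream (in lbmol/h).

57.2 lbmol/h

M reacted = 0.195 × 587 = 114.5 lbmol/h; ν_M = −2, so ξ = 114.5/2 = 57.23 lbmol/h.
Outlet amounts (n = n₀ + ν ξ):
  M: 587 − 2(57.23) = 472.5
  Q: 0 + 1(57.23) = 57.23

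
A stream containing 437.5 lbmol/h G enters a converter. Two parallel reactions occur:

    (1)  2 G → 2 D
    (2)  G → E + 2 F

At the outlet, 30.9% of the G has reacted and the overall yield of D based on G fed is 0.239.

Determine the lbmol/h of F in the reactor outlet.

Yield of D: 2ξ₁ / 437.5 = 0.239 → ξ₁ = 52.28 lbmol/h.
Conversion of G: 2ξ₁ + 1ξ₂ = 0.309 × 437.5 = 135.2 → ξ₂ = 30.62 lbmol/h.
Outlet amounts (n = n₀ + Σ ν·ξ):
  G: 437.5 − 2(52.28) − 1(30.62) = 302.3
  D: 0 + 2(52.28) = 104.6
  E: 0 + 1(30.62) = 30.62
  F: 0 + 2(30.62) = 61.25

61.2 lbmol/h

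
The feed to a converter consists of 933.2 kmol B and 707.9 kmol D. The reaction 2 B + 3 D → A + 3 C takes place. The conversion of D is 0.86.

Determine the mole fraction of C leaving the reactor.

D reacted = 0.86 × 707.9 = 608.8 kmol; ν_D = −3, so ξ = 608.8/3 = 202.9 kmol.
Outlet amounts (n = n₀ + ν ξ):
  B: 933.2 − 2(202.9) = 527.3
  D: 707.9 − 3(202.9) = 99.11
  A: 0 + 1(202.9) = 202.9
  C: 0 + 3(202.9) = 608.8
Total out = 1438 kmol; y_C = 608.8 / 1438 = 0.4233.

0.423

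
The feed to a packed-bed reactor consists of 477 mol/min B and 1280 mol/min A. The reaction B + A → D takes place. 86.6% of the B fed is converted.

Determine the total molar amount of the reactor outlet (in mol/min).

1340 mol/min

B reacted = 0.866 × 477 = 413.1 mol/min; ν_B = −1, so ξ = 413.1/1 = 413.1 mol/min.
Outlet amounts (n = n₀ + ν ξ):
  B: 477 − 1(413.1) = 63.92
  A: 1280 − 1(413.1) = 866.9
  D: 0 + 1(413.1) = 413.1
Total out = 63.92 + 866.9 + 413.1 = 1344 mol/min.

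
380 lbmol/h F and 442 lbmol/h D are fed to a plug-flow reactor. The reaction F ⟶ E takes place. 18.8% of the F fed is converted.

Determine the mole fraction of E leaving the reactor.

F reacted = 0.188 × 380 = 71.44 lbmol/h; ν_F = −1, so ξ = 71.44/1 = 71.44 lbmol/h.
Outlet amounts (n = n₀ + ν ξ):
  F: 380 − 1(71.44) = 308.6
  E: 0 + 1(71.44) = 71.44
  D: 442 (inert)
Total out = 822 lbmol/h; y_E = 71.44 / 822 = 0.08691.

0.0869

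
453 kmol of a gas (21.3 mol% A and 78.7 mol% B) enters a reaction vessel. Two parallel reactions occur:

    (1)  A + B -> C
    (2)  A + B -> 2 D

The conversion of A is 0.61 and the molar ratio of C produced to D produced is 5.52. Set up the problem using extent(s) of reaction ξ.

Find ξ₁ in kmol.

Conversion of A: A consumed = 0.61 × 96.49 = 58.86 kmol = 1ξ₁ + 1ξ₂.
Selectivity: 1ξ₁ / (2ξ₂) = 5.52 → ξ₁ = 11.04 ξ₂.
Substitute: (1·11.04 + 1) ξ₂ = 58.86 → ξ₂ = 4.889 kmol, ξ₁ = 53.97 kmol.
Outlet amounts (n = n₀ + Σ ν·ξ):
  A: 96.49 − 1(53.97) − 1(4.889) = 37.63
  B: 356.5 − 1(53.97) − 1(4.889) = 297.7
  C: 0 + 1(53.97) = 53.97
  D: 0 + 2(4.889) = 9.777

ξ₁ = 54 kmol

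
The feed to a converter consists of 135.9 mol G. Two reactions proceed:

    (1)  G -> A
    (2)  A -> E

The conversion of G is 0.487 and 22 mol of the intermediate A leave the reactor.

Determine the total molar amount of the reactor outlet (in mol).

136 mol

Conversion of G: G consumed = 1ξ₁ = 0.487 × 135.9 → ξ₁ = 66.18 mol.
A balance: n_A = 0 + 1ξ₁ − 1ξ₂ = 22 → ξ₂ = (1·66.18 − 22)/1 = 44.18 mol.
Outlet amounts (n = n₀ + Σ ν·ξ):
  G: 135.9 − 1(66.18) = 69.72
  A: 0 + 1(66.18) − 1(44.18) = 22
  E: 0 + 1(44.18) = 44.18
Total out = 69.72 + 22 + 44.18 = 135.9 mol.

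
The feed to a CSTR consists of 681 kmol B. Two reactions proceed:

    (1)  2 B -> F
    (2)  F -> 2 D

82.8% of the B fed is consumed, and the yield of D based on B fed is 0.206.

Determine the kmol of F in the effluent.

212 kmol

Conversion of B: B consumed = 2ξ₁ = 0.828 × 681 → ξ₁ = 281.9 kmol.
Yield of D: 2ξ₂ / 681 = 0.206 → ξ₂ = 70.14 kmol.
Outlet amounts (n = n₀ + Σ ν·ξ):
  B: 681 − 2(281.9) = 117.1
  F: 0 + 1(281.9) − 1(70.14) = 211.8
  D: 0 + 2(70.14) = 140.3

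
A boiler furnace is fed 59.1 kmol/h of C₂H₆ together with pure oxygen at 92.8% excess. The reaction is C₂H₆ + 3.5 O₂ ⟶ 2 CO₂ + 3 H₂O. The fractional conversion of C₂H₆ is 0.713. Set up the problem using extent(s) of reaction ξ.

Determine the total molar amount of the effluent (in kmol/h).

479 kmol/h

Stoichiometric O₂ = 3.5 × 59.1 = 206.8 kmol/h; O₂ fed = 206.8 × 1.928 = 398.8 kmol/h.
Fuel reacted = 0.713 × 59.1 → ξ = 42.14 kmol/h.
Outlet (n = n₀ + ν ξ):
  C₂H₆: 59.1 − 1(42.14) = 16.96
  O₂: 398.8 − 3.5(42.14) = 251.3
  CO₂: 0 + 2(42.14) = 84.28
  H₂O: 0 + 3(42.14) = 126.4
Total out = 16.96 + 251.3 + 84.28 + 126.4 = 479 kmol/h.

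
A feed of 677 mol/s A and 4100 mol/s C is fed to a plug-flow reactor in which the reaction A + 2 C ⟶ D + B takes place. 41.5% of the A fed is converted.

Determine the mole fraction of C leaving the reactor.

0.787

A reacted = 0.415 × 677 = 281 mol/s; ν_A = −1, so ξ = 281/1 = 281 mol/s.
Outlet amounts (n = n₀ + ν ξ):
  A: 677 − 1(281) = 396
  C: 4100 − 2(281) = 3538
  D: 0 + 1(281) = 281
  B: 0 + 1(281) = 281
Total out = 4496 mol/s; y_C = 3538 / 4496 = 0.7869.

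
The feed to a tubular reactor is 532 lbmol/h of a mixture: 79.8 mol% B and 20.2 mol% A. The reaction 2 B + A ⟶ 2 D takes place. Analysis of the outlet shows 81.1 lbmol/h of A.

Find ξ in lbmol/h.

ξ = 26.4 lbmol/h

For A: n = n₀ − 1ξ → 81.1 = 107.5 − 1ξ, giving ξ = 26.36 lbmol/h.
Outlet amounts (n = n₀ + ν ξ):
  B: 424.5 − 2(26.36) = 371.8
  A: 107.5 − 1(26.36) = 81.1
  D: 0 + 2(26.36) = 52.73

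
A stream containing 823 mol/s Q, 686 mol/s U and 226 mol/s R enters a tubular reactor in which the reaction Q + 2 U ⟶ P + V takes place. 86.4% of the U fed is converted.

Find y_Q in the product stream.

0.366

U reacted = 0.864 × 686 = 592.7 mol/s; ν_U = −2, so ξ = 592.7/2 = 296.4 mol/s.
Outlet amounts (n = n₀ + ν ξ):
  Q: 823 − 1(296.4) = 526.6
  U: 686 − 2(296.4) = 93.3
  P: 0 + 1(296.4) = 296.4
  V: 0 + 1(296.4) = 296.4
  R: 226 (inert)
Total out = 1439 mol/s; y_Q = 526.6 / 1439 = 0.3661.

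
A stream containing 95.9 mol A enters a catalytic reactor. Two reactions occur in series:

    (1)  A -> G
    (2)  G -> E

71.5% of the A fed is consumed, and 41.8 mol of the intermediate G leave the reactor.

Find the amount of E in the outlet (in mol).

Conversion of A: A consumed = 1ξ₁ = 0.715 × 95.9 → ξ₁ = 68.57 mol.
G balance: n_G = 0 + 1ξ₁ − 1ξ₂ = 41.8 → ξ₂ = (1·68.57 − 41.8)/1 = 26.77 mol.
Outlet amounts (n = n₀ + Σ ν·ξ):
  A: 95.9 − 1(68.57) = 27.33
  G: 0 + 1(68.57) − 1(26.77) = 41.8
  E: 0 + 1(26.77) = 26.77

26.8 mol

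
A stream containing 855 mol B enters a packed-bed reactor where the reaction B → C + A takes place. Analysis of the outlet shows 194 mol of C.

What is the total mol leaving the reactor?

1050 mol

For C: n = n₀ + 1ξ → 194 = 0 + 1ξ, giving ξ = 194 mol.
Outlet amounts (n = n₀ + ν ξ):
  B: 855 − 1(194) = 661
  C: 0 + 1(194) = 194
  A: 0 + 1(194) = 194
Total out = 661 + 194 + 194 = 1049 mol.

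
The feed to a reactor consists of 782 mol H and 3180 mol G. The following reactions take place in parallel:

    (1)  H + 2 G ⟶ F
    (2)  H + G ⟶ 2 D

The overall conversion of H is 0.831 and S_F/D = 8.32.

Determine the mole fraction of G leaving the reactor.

0.701

Conversion of H: H consumed = 0.831 × 782 = 649.8 mol = 1ξ₁ + 1ξ₂.
Selectivity: 1ξ₁ / (2ξ₂) = 8.32 → ξ₁ = 16.64 ξ₂.
Substitute: (1·16.64 + 1) ξ₂ = 649.8 → ξ₂ = 36.84 mol, ξ₁ = 613 mol.
Outlet amounts (n = n₀ + Σ ν·ξ):
  H: 782 − 1(613) − 1(36.84) = 132.2
  G: 3180 − 2(613) − 1(36.84) = 1917
  F: 0 + 1(613) = 613
  D: 0 + 2(36.84) = 73.68
Total out = 2736 mol; y_G = 1917 / 2736 = 0.7007.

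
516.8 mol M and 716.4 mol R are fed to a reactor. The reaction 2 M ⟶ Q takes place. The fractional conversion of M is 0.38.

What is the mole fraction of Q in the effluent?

0.0865

M reacted = 0.38 × 516.8 = 196.4 mol; ν_M = −2, so ξ = 196.4/2 = 98.19 mol.
Outlet amounts (n = n₀ + ν ξ):
  M: 516.8 − 2(98.19) = 320.4
  Q: 0 + 1(98.19) = 98.19
  R: 716.4 (inert)
Total out = 1135 mol; y_Q = 98.19 / 1135 = 0.08651.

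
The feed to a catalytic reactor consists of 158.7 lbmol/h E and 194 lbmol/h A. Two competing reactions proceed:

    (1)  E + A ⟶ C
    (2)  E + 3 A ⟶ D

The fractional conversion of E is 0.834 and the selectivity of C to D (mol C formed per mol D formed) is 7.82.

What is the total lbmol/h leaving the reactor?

190 lbmol/h

Conversion of E: E consumed = 0.834 × 158.7 = 132.4 lbmol/h = 1ξ₁ + 1ξ₂.
Selectivity: 1ξ₁ / (1ξ₂) = 7.82 → ξ₁ = 7.82 ξ₂.
Substitute: (1·7.82 + 1) ξ₂ = 132.4 → ξ₂ = 15.01 lbmol/h, ξ₁ = 117.3 lbmol/h.
Outlet amounts (n = n₀ + Σ ν·ξ):
  E: 158.7 − 1(117.3) − 1(15.01) = 26.34
  A: 194 − 1(117.3) − 3(15.01) = 31.63
  C: 0 + 1(117.3) = 117.3
  D: 0 + 1(15.01) = 15.01
Total out = 26.34 + 31.63 + 117.3 + 15.01 = 190.3 lbmol/h.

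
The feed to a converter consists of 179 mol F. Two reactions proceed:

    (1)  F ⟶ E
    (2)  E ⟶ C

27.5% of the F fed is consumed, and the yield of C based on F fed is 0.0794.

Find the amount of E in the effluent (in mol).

Conversion of F: F consumed = 1ξ₁ = 0.275 × 179 → ξ₁ = 49.23 mol.
Yield of C: 1ξ₂ / 179 = 0.0794 → ξ₂ = 14.21 mol.
Outlet amounts (n = n₀ + Σ ν·ξ):
  F: 179 − 1(49.23) = 129.8
  E: 0 + 1(49.23) − 1(14.21) = 35.01
  C: 0 + 1(14.21) = 14.21

35 mol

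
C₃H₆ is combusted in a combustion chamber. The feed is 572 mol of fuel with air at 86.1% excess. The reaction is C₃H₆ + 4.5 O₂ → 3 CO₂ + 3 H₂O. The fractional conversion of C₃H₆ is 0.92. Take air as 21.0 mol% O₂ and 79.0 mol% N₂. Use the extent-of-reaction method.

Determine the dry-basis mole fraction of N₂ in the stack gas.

Stoichiometric O₂ = 4.5 × 572 = 2574 mol; O₂ fed = 2574 × 1.861 = 4790 mol.
N₂ fed = 4790 × 79/21 = 18020 mol.
Fuel reacted = 0.92 × 572 → ξ = 526.2 mol.
Outlet (n = n₀ + ν ξ):
  C₃H₆: 572 − 1(526.2) = 45.76
  O₂: 4790 − 4.5(526.2) = 2422
  N₂: 18020 (inert)
  CO₂: 0 + 3(526.2) = 1579
  H₂O: 0 + 3(526.2) = 1579
Dry total = 22070 mol; y_N₂ (dry) = 18020 / 22070 = 0.8166.

0.817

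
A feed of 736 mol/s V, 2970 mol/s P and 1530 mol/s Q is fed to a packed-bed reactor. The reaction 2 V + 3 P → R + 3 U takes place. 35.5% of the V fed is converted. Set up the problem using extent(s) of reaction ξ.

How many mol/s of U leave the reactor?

V reacted = 0.355 × 736 = 261.3 mol/s; ν_V = −2, so ξ = 261.3/2 = 130.6 mol/s.
Outlet amounts (n = n₀ + ν ξ):
  V: 736 − 2(130.6) = 474.7
  P: 2970 − 3(130.6) = 2578
  R: 0 + 1(130.6) = 130.6
  U: 0 + 3(130.6) = 391.9
  Q: 1530 (inert)

392 mol/s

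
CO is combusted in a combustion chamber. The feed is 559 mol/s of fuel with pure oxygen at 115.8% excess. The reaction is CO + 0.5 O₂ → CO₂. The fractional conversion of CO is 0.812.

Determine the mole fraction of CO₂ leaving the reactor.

0.485

Stoichiometric O₂ = 0.5 × 559 = 279.5 mol/s; O₂ fed = 279.5 × 2.158 = 603.2 mol/s.
Fuel reacted = 0.812 × 559 → ξ = 453.9 mol/s.
Outlet (n = n₀ + ν ξ):
  CO: 559 − 1(453.9) = 105.1
  O₂: 603.2 − 0.5(453.9) = 376.2
  CO₂: 0 + 1(453.9) = 453.9
Total out = 935.2 mol/s; y_CO₂ = 453.9 / 935.2 = 0.4854.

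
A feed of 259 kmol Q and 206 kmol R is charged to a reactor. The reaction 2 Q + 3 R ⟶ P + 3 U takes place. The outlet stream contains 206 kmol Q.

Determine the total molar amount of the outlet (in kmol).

438 kmol

For Q: n = n₀ − 2ξ → 206 = 259 − 2ξ, giving ξ = 26.5 kmol.
Outlet amounts (n = n₀ + ν ξ):
  Q: 259 − 2(26.5) = 206
  R: 206 − 3(26.5) = 126.5
  P: 0 + 1(26.5) = 26.5
  U: 0 + 3(26.5) = 79.5
Total out = 206 + 126.5 + 26.5 + 79.5 = 438.5 kmol.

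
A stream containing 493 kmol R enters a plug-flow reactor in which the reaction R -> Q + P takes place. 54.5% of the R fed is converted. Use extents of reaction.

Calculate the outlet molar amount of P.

R reacted = 0.545 × 493 = 268.7 kmol; ν_R = −1, so ξ = 268.7/1 = 268.7 kmol.
Outlet amounts (n = n₀ + ν ξ):
  R: 493 − 1(268.7) = 224.3
  Q: 0 + 1(268.7) = 268.7
  P: 0 + 1(268.7) = 268.7

269 kmol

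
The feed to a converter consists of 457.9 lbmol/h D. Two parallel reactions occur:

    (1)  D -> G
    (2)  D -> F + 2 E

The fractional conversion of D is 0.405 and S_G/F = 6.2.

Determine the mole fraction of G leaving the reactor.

Conversion of D: D consumed = 0.405 × 457.9 = 185.4 lbmol/h = 1ξ₁ + 1ξ₂.
Selectivity: 1ξ₁ / (1ξ₂) = 6.2 → ξ₁ = 6.2 ξ₂.
Substitute: (1·6.2 + 1) ξ₂ = 185.4 → ξ₂ = 25.76 lbmol/h, ξ₁ = 159.7 lbmol/h.
Outlet amounts (n = n₀ + Σ ν·ξ):
  D: 457.9 − 1(159.7) − 1(25.76) = 272.5
  G: 0 + 1(159.7) = 159.7
  F: 0 + 1(25.76) = 25.76
  E: 0 + 2(25.76) = 51.51
Total out = 509.4 lbmol/h; y_G = 159.7 / 509.4 = 0.3135.

0.313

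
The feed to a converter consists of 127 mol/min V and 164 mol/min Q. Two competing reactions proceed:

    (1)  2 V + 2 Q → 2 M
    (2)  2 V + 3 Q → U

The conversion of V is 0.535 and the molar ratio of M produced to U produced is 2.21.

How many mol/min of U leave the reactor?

16.1 mol/min

Conversion of V: V consumed = 0.535 × 127 = 67.95 mol/min = 2ξ₁ + 2ξ₂.
Selectivity: 2ξ₁ / (1ξ₂) = 2.21 → ξ₁ = 1.105 ξ₂.
Substitute: (2·1.105 + 2) ξ₂ = 67.95 → ξ₂ = 16.14 mol/min, ξ₁ = 17.83 mol/min.
Outlet amounts (n = n₀ + Σ ν·ξ):
  V: 127 − 2(17.83) − 2(16.14) = 59.06
  Q: 164 − 2(17.83) − 3(16.14) = 79.92
  M: 0 + 2(17.83) = 35.67
  U: 0 + 1(16.14) = 16.14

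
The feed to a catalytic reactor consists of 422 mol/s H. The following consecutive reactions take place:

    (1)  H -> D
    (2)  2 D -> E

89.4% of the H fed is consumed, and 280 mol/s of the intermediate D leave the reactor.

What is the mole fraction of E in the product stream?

Conversion of H: H consumed = 1ξ₁ = 0.894 × 422 → ξ₁ = 377.3 mol/s.
D balance: n_D = 0 + 1ξ₁ − 2ξ₂ = 280 → ξ₂ = (1·377.3 − 280)/2 = 48.63 mol/s.
Outlet amounts (n = n₀ + Σ ν·ξ):
  H: 422 − 1(377.3) = 44.73
  D: 0 + 1(377.3) − 2(48.63) = 280
  E: 0 + 1(48.63) = 48.63
Total out = 373.4 mol/s; y_E = 48.63 / 373.4 = 0.1303.

0.13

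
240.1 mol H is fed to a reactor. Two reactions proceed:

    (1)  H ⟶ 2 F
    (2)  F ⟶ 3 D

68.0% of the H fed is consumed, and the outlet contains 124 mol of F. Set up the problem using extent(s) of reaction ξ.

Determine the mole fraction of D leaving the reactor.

Conversion of H: H consumed = 1ξ₁ = 0.68 × 240.1 → ξ₁ = 163.3 mol.
F balance: n_F = 0 + 2ξ₁ − 1ξ₂ = 124 → ξ₂ = (2·163.3 − 124)/1 = 202.5 mol.
Outlet amounts (n = n₀ + Σ ν·ξ):
  H: 240.1 − 1(163.3) = 76.83
  F: 0 + 2(163.3) − 1(202.5) = 124
  D: 0 + 3(202.5) = 607.6
Total out = 808.4 mol; y_D = 607.6 / 808.4 = 0.7516.

0.752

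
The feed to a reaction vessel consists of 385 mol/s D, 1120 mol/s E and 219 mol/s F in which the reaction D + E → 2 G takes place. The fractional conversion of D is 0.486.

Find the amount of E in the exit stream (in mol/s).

933 mol/s

D reacted = 0.486 × 385 = 187.1 mol/s; ν_D = −1, so ξ = 187.1/1 = 187.1 mol/s.
Outlet amounts (n = n₀ + ν ξ):
  D: 385 − 1(187.1) = 197.9
  E: 1120 − 1(187.1) = 932.9
  G: 0 + 2(187.1) = 374.2
  F: 219 (inert)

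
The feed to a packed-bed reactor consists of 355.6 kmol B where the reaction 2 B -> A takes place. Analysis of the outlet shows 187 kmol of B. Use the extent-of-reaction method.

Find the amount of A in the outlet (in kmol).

For B: n = n₀ − 2ξ → 187 = 355.6 − 2ξ, giving ξ = 84.3 kmol.
Outlet amounts (n = n₀ + ν ξ):
  B: 355.6 − 2(84.3) = 187
  A: 0 + 1(84.3) = 84.3

84.3 kmol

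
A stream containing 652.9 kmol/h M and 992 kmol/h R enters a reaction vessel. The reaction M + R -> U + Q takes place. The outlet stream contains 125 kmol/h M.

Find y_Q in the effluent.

0.321

For M: n = n₀ − 1ξ → 125 = 652.9 − 1ξ, giving ξ = 527.9 kmol/h.
Outlet amounts (n = n₀ + ν ξ):
  M: 652.9 − 1(527.9) = 125
  R: 992 − 1(527.9) = 464.1
  U: 0 + 1(527.9) = 527.9
  Q: 0 + 1(527.9) = 527.9
Total out = 1645 kmol/h; y_Q = 527.9 / 1645 = 0.3209.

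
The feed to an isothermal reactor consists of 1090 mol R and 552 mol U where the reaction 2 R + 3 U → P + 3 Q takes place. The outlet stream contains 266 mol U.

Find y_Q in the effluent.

For U: n = n₀ − 3ξ → 266 = 552 − 3ξ, giving ξ = 95.33 mol.
Outlet amounts (n = n₀ + ν ξ):
  R: 1090 − 2(95.33) = 899.3
  U: 552 − 3(95.33) = 266
  P: 0 + 1(95.33) = 95.33
  Q: 0 + 3(95.33) = 286
Total out = 1547 mol; y_Q = 286 / 1547 = 0.1849.

0.185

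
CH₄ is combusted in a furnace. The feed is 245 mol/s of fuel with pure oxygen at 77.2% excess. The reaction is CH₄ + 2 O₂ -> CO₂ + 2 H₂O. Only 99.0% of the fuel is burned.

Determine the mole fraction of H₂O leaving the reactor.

Stoichiometric O₂ = 2 × 245 = 490 mol/s; O₂ fed = 490 × 1.772 = 868.3 mol/s.
Fuel reacted = 0.99 × 245 → ξ = 242.6 mol/s.
Outlet (n = n₀ + ν ξ):
  CH₄: 245 − 1(242.6) = 2.45
  O₂: 868.3 − 2(242.6) = 383.2
  CO₂: 0 + 1(242.6) = 242.6
  H₂O: 0 + 2(242.6) = 485.1
Total out = 1113 mol/s; y_H₂O = 485.1 / 1113 = 0.4357.

0.436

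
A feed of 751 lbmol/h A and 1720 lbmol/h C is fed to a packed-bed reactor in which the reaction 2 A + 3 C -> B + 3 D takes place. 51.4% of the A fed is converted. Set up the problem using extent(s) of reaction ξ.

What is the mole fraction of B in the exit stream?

A reacted = 0.514 × 751 = 386 lbmol/h; ν_A = −2, so ξ = 386/2 = 193 lbmol/h.
Outlet amounts (n = n₀ + ν ξ):
  A: 751 − 2(193) = 365
  C: 1720 − 3(193) = 1141
  B: 0 + 1(193) = 193
  D: 0 + 3(193) = 579
Total out = 2278 lbmol/h; y_B = 193 / 2278 = 0.08473.

0.0847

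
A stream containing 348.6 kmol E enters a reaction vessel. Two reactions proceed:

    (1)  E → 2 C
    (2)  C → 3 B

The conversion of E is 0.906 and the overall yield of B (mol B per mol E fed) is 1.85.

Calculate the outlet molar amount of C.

Conversion of E: E consumed = 1ξ₁ = 0.906 × 348.6 → ξ₁ = 315.8 kmol.
Yield of B: 3ξ₂ / 348.6 = 1.85 → ξ₂ = 215 kmol.
Outlet amounts (n = n₀ + Σ ν·ξ):
  E: 348.6 − 1(315.8) = 32.77
  C: 0 + 2(315.8) − 1(215) = 416.7
  B: 0 + 3(215) = 644.9

417 kmol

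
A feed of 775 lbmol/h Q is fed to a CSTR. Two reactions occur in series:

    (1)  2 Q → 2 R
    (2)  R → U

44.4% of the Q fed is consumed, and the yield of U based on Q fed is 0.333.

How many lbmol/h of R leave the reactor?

86 lbmol/h

Conversion of Q: Q consumed = 2ξ₁ = 0.444 × 775 → ξ₁ = 172.1 lbmol/h.
Yield of U: 1ξ₂ / 775 = 0.333 → ξ₂ = 258.1 lbmol/h.
Outlet amounts (n = n₀ + Σ ν·ξ):
  Q: 775 − 2(172.1) = 430.9
  R: 0 + 2(172.1) − 1(258.1) = 86.03
  U: 0 + 1(258.1) = 258.1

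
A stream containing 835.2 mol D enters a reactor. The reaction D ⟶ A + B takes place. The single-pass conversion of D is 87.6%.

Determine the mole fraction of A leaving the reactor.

0.467

D reacted = 0.876 × 835.2 = 731.6 mol; ν_D = −1, so ξ = 731.6/1 = 731.6 mol.
Outlet amounts (n = n₀ + ν ξ):
  D: 835.2 − 1(731.6) = 103.6
  A: 0 + 1(731.6) = 731.6
  B: 0 + 1(731.6) = 731.6
Total out = 1567 mol; y_A = 731.6 / 1567 = 0.467.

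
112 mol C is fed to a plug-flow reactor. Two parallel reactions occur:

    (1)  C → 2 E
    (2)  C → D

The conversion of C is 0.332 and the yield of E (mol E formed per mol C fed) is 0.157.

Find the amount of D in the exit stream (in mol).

28.4 mol

Yield of E: 2ξ₁ / 112 = 0.157 → ξ₁ = 8.792 mol.
Conversion of C: 1ξ₁ + 1ξ₂ = 0.332 × 112 = 37.18 → ξ₂ = 28.39 mol.
Outlet amounts (n = n₀ + Σ ν·ξ):
  C: 112 − 1(8.792) − 1(28.39) = 74.82
  E: 0 + 2(8.792) = 17.58
  D: 0 + 1(28.39) = 28.39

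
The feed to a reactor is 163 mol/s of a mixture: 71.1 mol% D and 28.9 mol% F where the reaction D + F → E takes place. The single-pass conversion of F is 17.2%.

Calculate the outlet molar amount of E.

8.1 mol/s

F reacted = 0.172 × 47.11 = 8.102 mol/s; ν_F = −1, so ξ = 8.102/1 = 8.102 mol/s.
Outlet amounts (n = n₀ + ν ξ):
  D: 115.9 − 1(8.102) = 107.8
  F: 47.11 − 1(8.102) = 39
  E: 0 + 1(8.102) = 8.102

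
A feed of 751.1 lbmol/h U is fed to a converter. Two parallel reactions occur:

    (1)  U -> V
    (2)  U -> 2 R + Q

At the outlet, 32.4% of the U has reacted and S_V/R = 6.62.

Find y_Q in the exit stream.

0.0218

Conversion of U: U consumed = 0.324 × 751.1 = 243.4 lbmol/h = 1ξ₁ + 1ξ₂.
Selectivity: 1ξ₁ / (2ξ₂) = 6.62 → ξ₁ = 13.24 ξ₂.
Substitute: (1·13.24 + 1) ξ₂ = 243.4 → ξ₂ = 17.09 lbmol/h, ξ₁ = 226.3 lbmol/h.
Outlet amounts (n = n₀ + Σ ν·ξ):
  U: 751.1 − 1(226.3) − 1(17.09) = 507.7
  V: 0 + 1(226.3) = 226.3
  R: 0 + 2(17.09) = 34.18
  Q: 0 + 1(17.09) = 17.09
Total out = 785.3 lbmol/h; y_Q = 17.09 / 785.3 = 0.02176.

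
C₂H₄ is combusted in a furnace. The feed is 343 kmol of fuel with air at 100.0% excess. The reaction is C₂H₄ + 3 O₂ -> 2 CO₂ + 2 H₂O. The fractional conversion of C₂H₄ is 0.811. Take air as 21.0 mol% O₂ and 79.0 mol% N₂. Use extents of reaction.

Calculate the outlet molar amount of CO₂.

556 kmol

Stoichiometric O₂ = 3 × 343 = 1029 kmol; O₂ fed = 1029 × 2.000 = 2058 kmol.
N₂ fed = 2058 × 79/21 = 7742 kmol.
Fuel reacted = 0.811 × 343 → ξ = 278.2 kmol.
Outlet (n = n₀ + ν ξ):
  C₂H₄: 343 − 1(278.2) = 64.83
  O₂: 2058 − 3(278.2) = 1223
  N₂: 7742 (inert)
  CO₂: 0 + 2(278.2) = 556.3
  H₂O: 0 + 2(278.2) = 556.3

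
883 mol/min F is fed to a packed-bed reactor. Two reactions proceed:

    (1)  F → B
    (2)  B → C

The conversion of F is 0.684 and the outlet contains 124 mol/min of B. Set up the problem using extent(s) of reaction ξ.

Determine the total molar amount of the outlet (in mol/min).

Conversion of F: F consumed = 1ξ₁ = 0.684 × 883 → ξ₁ = 604 mol/min.
B balance: n_B = 0 + 1ξ₁ − 1ξ₂ = 124 → ξ₂ = (1·604 − 124)/1 = 480 mol/min.
Outlet amounts (n = n₀ + Σ ν·ξ):
  F: 883 − 1(604) = 279
  B: 0 + 1(604) − 1(480) = 124
  C: 0 + 1(480) = 480
Total out = 279 + 124 + 480 = 883 mol/min.

883 mol/min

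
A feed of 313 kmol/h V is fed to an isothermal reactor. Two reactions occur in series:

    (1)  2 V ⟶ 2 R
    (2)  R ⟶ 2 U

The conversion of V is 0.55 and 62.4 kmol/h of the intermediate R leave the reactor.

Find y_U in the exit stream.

Conversion of V: V consumed = 2ξ₁ = 0.55 × 313 → ξ₁ = 86.08 kmol/h.
R balance: n_R = 0 + 2ξ₁ − 1ξ₂ = 62.4 → ξ₂ = (2·86.08 − 62.4)/1 = 109.8 kmol/h.
Outlet amounts (n = n₀ + Σ ν·ξ):
  V: 313 − 2(86.08) = 140.8
  R: 0 + 2(86.08) − 1(109.8) = 62.4
  U: 0 + 2(109.8) = 219.5
Total out = 422.8 kmol/h; y_U = 219.5 / 422.8 = 0.5192.

0.519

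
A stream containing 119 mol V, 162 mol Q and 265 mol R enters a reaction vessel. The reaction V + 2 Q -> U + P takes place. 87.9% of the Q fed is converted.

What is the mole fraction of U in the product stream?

Q reacted = 0.879 × 162 = 142.4 mol; ν_Q = −2, so ξ = 142.4/2 = 71.2 mol.
Outlet amounts (n = n₀ + ν ξ):
  V: 119 − 1(71.2) = 47.8
  Q: 162 − 2(71.2) = 19.6
  U: 0 + 1(71.2) = 71.2
  P: 0 + 1(71.2) = 71.2
  R: 265 (inert)
Total out = 474.8 mol; y_U = 71.2 / 474.8 = 0.15.

0.15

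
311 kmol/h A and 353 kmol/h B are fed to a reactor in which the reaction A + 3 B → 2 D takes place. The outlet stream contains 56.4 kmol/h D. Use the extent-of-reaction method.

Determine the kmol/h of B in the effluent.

For D: n = n₀ + 2ξ → 56.4 = 0 + 2ξ, giving ξ = 28.2 kmol/h.
Outlet amounts (n = n₀ + ν ξ):
  A: 311 − 1(28.2) = 282.8
  B: 353 − 3(28.2) = 268.4
  D: 0 + 2(28.2) = 56.4

268 kmol/h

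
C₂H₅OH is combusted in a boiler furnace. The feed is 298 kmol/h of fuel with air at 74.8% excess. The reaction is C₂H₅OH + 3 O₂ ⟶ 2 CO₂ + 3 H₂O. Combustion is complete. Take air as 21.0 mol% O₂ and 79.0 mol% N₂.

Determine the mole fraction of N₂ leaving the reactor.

0.731

Stoichiometric O₂ = 3 × 298 = 894 kmol/h; O₂ fed = 894 × 1.748 = 1563 kmol/h.
N₂ fed = 1563 × 79/21 = 5879 kmol/h.
Fuel reacted = 1 × 298 → ξ = 298 kmol/h.
Outlet (n = n₀ + ν ξ):
  C₂H₅OH: 298 − 1(298) = 0
  O₂: 1563 − 3(298) = 668.7
  N₂: 5879 (inert)
  CO₂: 0 + 2(298) = 596
  H₂O: 0 + 3(298) = 894
Total out = 8037 kmol/h; y_N₂ = 5879 / 8037 = 0.7314.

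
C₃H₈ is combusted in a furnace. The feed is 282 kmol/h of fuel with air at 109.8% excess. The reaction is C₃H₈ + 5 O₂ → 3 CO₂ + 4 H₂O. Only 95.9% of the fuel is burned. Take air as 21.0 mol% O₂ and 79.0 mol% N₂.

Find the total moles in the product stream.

14600 kmol/h

Stoichiometric O₂ = 5 × 282 = 1410 kmol/h; O₂ fed = 1410 × 2.098 = 2958 kmol/h.
N₂ fed = 2958 × 79/21 = 11130 kmol/h.
Fuel reacted = 0.959 × 282 → ξ = 270.4 kmol/h.
Outlet (n = n₀ + ν ξ):
  C₃H₈: 282 − 1(270.4) = 11.56
  O₂: 2958 − 5(270.4) = 1606
  N₂: 11130 (inert)
  CO₂: 0 + 3(270.4) = 811.3
  H₂O: 0 + 4(270.4) = 1082
Total out = 11.56 + 1606 + 11130 + 811.3 + 1082 = 14640 kmol/h.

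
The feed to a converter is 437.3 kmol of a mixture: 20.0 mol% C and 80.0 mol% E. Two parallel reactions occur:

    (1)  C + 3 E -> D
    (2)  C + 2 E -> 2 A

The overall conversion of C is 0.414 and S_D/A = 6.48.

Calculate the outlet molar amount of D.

33.6 kmol

Conversion of C: C consumed = 0.414 × 87.46 = 36.21 kmol = 1ξ₁ + 1ξ₂.
Selectivity: 1ξ₁ / (2ξ₂) = 6.48 → ξ₁ = 12.96 ξ₂.
Substitute: (1·12.96 + 1) ξ₂ = 36.21 → ξ₂ = 2.594 kmol, ξ₁ = 33.61 kmol.
Outlet amounts (n = n₀ + Σ ν·ξ):
  C: 87.46 − 1(33.61) − 1(2.594) = 51.25
  E: 349.8 − 3(33.61) − 2(2.594) = 243.8
  D: 0 + 1(33.61) = 33.61
  A: 0 + 2(2.594) = 5.187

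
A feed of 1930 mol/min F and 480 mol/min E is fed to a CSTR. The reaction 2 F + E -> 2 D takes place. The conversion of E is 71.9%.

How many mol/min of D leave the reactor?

E reacted = 0.719 × 480 = 345.1 mol/min; ν_E = −1, so ξ = 345.1/1 = 345.1 mol/min.
Outlet amounts (n = n₀ + ν ξ):
  F: 1930 − 2(345.1) = 1240
  E: 480 − 1(345.1) = 134.9
  D: 0 + 2(345.1) = 690.2

690 mol/min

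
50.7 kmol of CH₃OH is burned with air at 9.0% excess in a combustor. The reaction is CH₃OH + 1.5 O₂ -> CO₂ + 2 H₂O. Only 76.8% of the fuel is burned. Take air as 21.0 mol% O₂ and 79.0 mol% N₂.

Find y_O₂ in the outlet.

Stoichiometric O₂ = 1.5 × 50.7 = 76.05 kmol; O₂ fed = 76.05 × 1.090 = 82.89 kmol.
N₂ fed = 82.89 × 79/21 = 311.8 kmol.
Fuel reacted = 0.768 × 50.7 → ξ = 38.94 kmol.
Outlet (n = n₀ + ν ξ):
  CH₃OH: 50.7 − 1(38.94) = 11.76
  O₂: 82.89 − 1.5(38.94) = 24.49
  N₂: 311.8 (inert)
  CO₂: 0 + 1(38.94) = 38.94
  H₂O: 0 + 2(38.94) = 77.88
Total out = 464.9 kmol; y_O₂ = 24.49 / 464.9 = 0.05267.

0.0527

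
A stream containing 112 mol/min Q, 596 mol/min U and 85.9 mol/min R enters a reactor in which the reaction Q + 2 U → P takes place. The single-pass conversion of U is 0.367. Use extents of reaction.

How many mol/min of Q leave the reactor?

2.63 mol/min

U reacted = 0.367 × 596 = 218.7 mol/min; ν_U = −2, so ξ = 218.7/2 = 109.4 mol/min.
Outlet amounts (n = n₀ + ν ξ):
  Q: 112 − 1(109.4) = 2.634
  U: 596 − 2(109.4) = 377.3
  P: 0 + 1(109.4) = 109.4
  R: 85.9 (inert)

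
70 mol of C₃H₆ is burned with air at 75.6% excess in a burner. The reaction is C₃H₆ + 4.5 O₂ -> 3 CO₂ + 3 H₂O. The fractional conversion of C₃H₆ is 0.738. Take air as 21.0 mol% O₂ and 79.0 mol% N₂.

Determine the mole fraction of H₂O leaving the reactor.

Stoichiometric O₂ = 4.5 × 70 = 315 mol; O₂ fed = 315 × 1.756 = 553.1 mol.
N₂ fed = 553.1 × 79/21 = 2081 mol.
Fuel reacted = 0.738 × 70 → ξ = 51.66 mol.
Outlet (n = n₀ + ν ξ):
  C₃H₆: 70 − 1(51.66) = 18.34
  O₂: 553.1 − 4.5(51.66) = 320.7
  N₂: 2081 (inert)
  CO₂: 0 + 3(51.66) = 155
  H₂O: 0 + 3(51.66) = 155
Total out = 2730 mol; y_H₂O = 155 / 2730 = 0.05677.

0.0568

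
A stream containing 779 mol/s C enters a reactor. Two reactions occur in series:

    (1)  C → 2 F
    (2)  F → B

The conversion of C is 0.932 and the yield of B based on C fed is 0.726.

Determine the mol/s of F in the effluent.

Conversion of C: C consumed = 1ξ₁ = 0.932 × 779 → ξ₁ = 726 mol/s.
Yield of B: 1ξ₂ / 779 = 0.726 → ξ₂ = 565.6 mol/s.
Outlet amounts (n = n₀ + Σ ν·ξ):
  C: 779 − 1(726) = 52.97
  F: 0 + 2(726) − 1(565.6) = 886.5
  B: 0 + 1(565.6) = 565.6

887 mol/s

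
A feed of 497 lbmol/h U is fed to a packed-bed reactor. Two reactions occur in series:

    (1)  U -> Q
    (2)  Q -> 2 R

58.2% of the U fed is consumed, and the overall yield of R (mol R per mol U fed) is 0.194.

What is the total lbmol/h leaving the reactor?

545 lbmol/h

Conversion of U: U consumed = 1ξ₁ = 0.582 × 497 → ξ₁ = 289.3 lbmol/h.
Yield of R: 2ξ₂ / 497 = 0.194 → ξ₂ = 48.21 lbmol/h.
Outlet amounts (n = n₀ + Σ ν·ξ):
  U: 497 − 1(289.3) = 207.7
  Q: 0 + 1(289.3) − 1(48.21) = 241
  R: 0 + 2(48.21) = 96.42
Total out = 207.7 + 241 + 96.42 = 545.2 lbmol/h.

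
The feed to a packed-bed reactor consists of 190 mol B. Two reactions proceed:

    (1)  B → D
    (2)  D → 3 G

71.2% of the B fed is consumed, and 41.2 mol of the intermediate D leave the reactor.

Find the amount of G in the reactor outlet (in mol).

282 mol

Conversion of B: B consumed = 1ξ₁ = 0.712 × 190 → ξ₁ = 135.3 mol.
D balance: n_D = 0 + 1ξ₁ − 1ξ₂ = 41.2 → ξ₂ = (1·135.3 − 41.2)/1 = 94.08 mol.
Outlet amounts (n = n₀ + Σ ν·ξ):
  B: 190 − 1(135.3) = 54.72
  D: 0 + 1(135.3) − 1(94.08) = 41.2
  G: 0 + 3(94.08) = 282.2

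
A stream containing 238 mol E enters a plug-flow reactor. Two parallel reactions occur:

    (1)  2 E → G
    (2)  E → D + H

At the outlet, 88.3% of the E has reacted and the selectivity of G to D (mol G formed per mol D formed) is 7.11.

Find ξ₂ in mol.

ξ₂ = 13.8 mol

Conversion of E: E consumed = 0.883 × 238 = 210.2 mol = 2ξ₁ + 1ξ₂.
Selectivity: 1ξ₁ / (1ξ₂) = 7.11 → ξ₁ = 7.11 ξ₂.
Substitute: (2·7.11 + 1) ξ₂ = 210.2 → ξ₂ = 13.81 mol, ξ₁ = 98.17 mol.
Outlet amounts (n = n₀ + Σ ν·ξ):
  E: 238 − 2(98.17) − 1(13.81) = 27.85
  G: 0 + 1(98.17) = 98.17
  D: 0 + 1(13.81) = 13.81
  H: 0 + 1(13.81) = 13.81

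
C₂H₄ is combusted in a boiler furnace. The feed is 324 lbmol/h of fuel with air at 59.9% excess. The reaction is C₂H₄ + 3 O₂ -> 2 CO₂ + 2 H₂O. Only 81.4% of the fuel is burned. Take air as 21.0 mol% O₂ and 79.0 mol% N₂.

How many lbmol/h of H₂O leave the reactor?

527 lbmol/h

Stoichiometric O₂ = 3 × 324 = 972 lbmol/h; O₂ fed = 972 × 1.599 = 1554 lbmol/h.
N₂ fed = 1554 × 79/21 = 5847 lbmol/h.
Fuel reacted = 0.814 × 324 → ξ = 263.7 lbmol/h.
Outlet (n = n₀ + ν ξ):
  C₂H₄: 324 − 1(263.7) = 60.26
  O₂: 1554 − 3(263.7) = 763
  N₂: 5847 (inert)
  CO₂: 0 + 2(263.7) = 527.5
  H₂O: 0 + 2(263.7) = 527.5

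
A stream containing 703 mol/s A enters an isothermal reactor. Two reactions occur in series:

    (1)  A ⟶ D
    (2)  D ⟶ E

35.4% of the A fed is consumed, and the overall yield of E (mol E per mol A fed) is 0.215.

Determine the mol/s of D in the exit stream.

Conversion of A: A consumed = 1ξ₁ = 0.354 × 703 → ξ₁ = 248.9 mol/s.
Yield of E: 1ξ₂ / 703 = 0.215 → ξ₂ = 151.1 mol/s.
Outlet amounts (n = n₀ + Σ ν·ξ):
  A: 703 − 1(248.9) = 454.1
  D: 0 + 1(248.9) − 1(151.1) = 97.72
  E: 0 + 1(151.1) = 151.1

97.7 mol/s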